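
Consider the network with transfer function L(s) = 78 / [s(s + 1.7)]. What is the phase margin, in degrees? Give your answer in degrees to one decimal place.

Gain crossover: |L(jω)| = 1 at ω ≈ 8.75 rad/s.
∠L(j8.75) = −90° − arctan(8.75/1.7) ≈ -169.01°
PM = 180° + (-169.01°) = 10.99°

11.0°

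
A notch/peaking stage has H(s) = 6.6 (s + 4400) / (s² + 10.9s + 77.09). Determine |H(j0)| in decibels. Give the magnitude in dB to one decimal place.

H(0) = 6.6 × 4400 / 77.09 = 376.7
20 log₁₀(376.7) = 51.52 dB

51.5 dB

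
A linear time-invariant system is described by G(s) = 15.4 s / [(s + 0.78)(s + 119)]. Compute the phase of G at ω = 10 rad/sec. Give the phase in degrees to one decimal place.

-0.3°

∠(j10) = 90.00°
∠(j10 + 0.78) = arctan(10/0.78) = 85.54°
∠(j10 + 119) = arctan(10/119) = 4.80°
∠G(j10) = 90.00° − (85.54° + 4.80°) = -0.34°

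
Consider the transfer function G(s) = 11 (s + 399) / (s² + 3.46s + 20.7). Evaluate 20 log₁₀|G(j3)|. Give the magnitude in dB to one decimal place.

|j3 + 399| = √(3² + 399²) = 399
|(j3)² + 3.46(j3) + 20.7| = |11.7 + j10.38| = 15.64
|G(j3)| = 11 × 399 / 15.64 = 280.62
20 log₁₀(280.62) = 48.96 dB

49.0 dB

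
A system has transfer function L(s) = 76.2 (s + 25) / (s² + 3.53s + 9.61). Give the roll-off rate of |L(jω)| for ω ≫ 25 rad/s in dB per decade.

-20 dB/decade

With 1 zero and 2 poles, the high-frequency asymptotic slope is 20 × (1 − 2) = -20 dB/decade.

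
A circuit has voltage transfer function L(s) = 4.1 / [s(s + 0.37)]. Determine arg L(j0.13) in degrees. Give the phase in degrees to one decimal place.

-109.4°

∠(j0.13 + 0.37) = arctan(0.13/0.37) = 19.36°
∠(j0.13) = 90.00°
∠L(j0.13) = − (19.36° + 90.00°) = -109.36°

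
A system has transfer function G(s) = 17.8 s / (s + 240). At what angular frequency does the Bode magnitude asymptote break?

The single real pole at s = −240 gives a corner at ω = 240 rad/s.

240 rad/s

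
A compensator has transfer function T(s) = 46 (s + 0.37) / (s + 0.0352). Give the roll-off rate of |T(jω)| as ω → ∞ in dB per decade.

With 1 zero and 1 pole, the high-frequency asymptotic slope is 20 × (1 − 1) = 0 dB/decade.

0 dB/decade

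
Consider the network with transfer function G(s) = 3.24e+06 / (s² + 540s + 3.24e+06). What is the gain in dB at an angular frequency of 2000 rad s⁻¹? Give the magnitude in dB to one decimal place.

|(j2000)² + 540(j2000) + 3.24e+06| = |-7.6e+05 + j1.08e+06| = 1.321e+06
|G(j2000)| = 3.24e+06 / 1.321e+06 = 2.4534
20 log₁₀(2.4534) = 7.80 dB

7.8 dB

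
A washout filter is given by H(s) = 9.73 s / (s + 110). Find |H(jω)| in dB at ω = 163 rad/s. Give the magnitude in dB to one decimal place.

|j163| = 163
|j163 + 110| = √(163² + 110²) = 196.6
|H(j163)| = 9.73 × 163 / 196.6 = 8.0653
20 log₁₀(8.0653) = 18.13 dB

18.1 dB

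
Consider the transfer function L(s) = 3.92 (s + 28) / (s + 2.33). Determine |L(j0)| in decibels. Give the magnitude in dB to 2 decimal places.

33.46 dB

L(0) = 3.92 × 28 / 2.33 = 47.107
20 log₁₀(47.107) = 33.462 dB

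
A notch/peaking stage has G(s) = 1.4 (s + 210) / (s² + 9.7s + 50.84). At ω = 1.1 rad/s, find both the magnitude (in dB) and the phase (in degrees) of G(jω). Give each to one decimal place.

|G| = 15.3 dB, ∠G = -11.8°

|j1.1 + 210| = √(1.1² + 210²) = 210
|(j1.1)² + 9.7(j1.1) + 50.84| = |49.63 + j10.67| = 50.76
|G(j1.1)| = 1.4 × 210 / 50.76 = 5.7916
20 log₁₀(5.7916) = 15.26 dB
∠(j1.1 + 210) = arctan(1.1/210) = 0.30°
∠[(j1.1)² + 9.7(j1.1) + 50.84] = ∠[49.63 + j10.67] = 12.13°
∠G(j1.1) = 0.30° − 12.13° = -11.83°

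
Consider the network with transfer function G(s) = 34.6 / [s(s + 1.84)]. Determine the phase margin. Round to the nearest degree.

Gain crossover: |G(jω)| = 1 at ω ≈ 5.74 rad/sec.
∠G(j5.74) = −90° − arctan(5.74/1.84) ≈ -162.23°
PM = 180° + (-162.23°) = 17.77°

18°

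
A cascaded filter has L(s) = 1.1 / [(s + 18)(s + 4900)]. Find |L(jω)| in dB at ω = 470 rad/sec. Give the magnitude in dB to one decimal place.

|j470 + 18| = √(470² + 18²) = 470.3
|j470 + 4900| = √(470² + 4900²) = 4922
|L(j470)| = 1.1 / (470.3 × 4922) = 4.7511e-07
20 log₁₀(4.7511e-07) = -126.46 dB

-126.5 dB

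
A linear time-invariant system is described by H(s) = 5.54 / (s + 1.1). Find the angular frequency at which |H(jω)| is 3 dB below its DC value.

1.1 rad/s

For a single-pole low-pass, the −3 dB point is at the pole: ω = 1.1 rad/s.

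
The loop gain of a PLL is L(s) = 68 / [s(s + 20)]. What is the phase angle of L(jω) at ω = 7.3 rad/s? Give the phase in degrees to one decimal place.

∠(j7.3 + 20) = arctan(7.3/20) = 20.05°
∠(j7.3) = 90.00°
∠L(j7.3) = − (20.05° + 90.00°) = -110.05°

-110.1°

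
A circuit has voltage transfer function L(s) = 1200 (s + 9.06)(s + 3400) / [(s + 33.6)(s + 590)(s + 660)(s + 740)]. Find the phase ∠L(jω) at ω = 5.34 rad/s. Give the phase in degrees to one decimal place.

20.2°

∠(j5.34 + 9.06) = arctan(5.34/9.06) = 30.52°
∠(j5.34 + 3400) = arctan(5.34/3400) = 0.09°
∠(j5.34 + 33.6) = arctan(5.34/33.6) = 9.03°
∠(j5.34 + 590) = arctan(5.34/590) = 0.52°
∠(j5.34 + 660) = arctan(5.34/660) = 0.46°
∠(j5.34 + 740) = arctan(5.34/740) = 0.41°
∠L(j5.34) = 30.52° + 0.09° − (9.03° + 0.52° + 0.46° + 0.41°) = 20.18°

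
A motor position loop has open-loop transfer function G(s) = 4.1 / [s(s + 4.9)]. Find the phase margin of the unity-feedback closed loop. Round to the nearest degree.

Gain crossover: |G(jω)| = 1 at ω ≈ 0.825 rad/s.
∠G(j0.825) = −90° − arctan(0.825/4.9) ≈ -99.56°
PM = 180° + (-99.56°) = 80.44°

80 deg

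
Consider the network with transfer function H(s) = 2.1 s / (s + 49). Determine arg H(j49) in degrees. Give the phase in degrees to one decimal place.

45.0°

∠(j49) = 90.00°
∠(j49 + 49) = arctan(49/49) = 45.00°
∠H(j49) = 90.00° − 45.00° = 45.00°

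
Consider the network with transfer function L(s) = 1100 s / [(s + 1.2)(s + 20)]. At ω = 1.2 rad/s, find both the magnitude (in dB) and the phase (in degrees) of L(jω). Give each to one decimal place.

|j1.2| = 1.2
|j1.2 + 1.2| = √(1.2² + 1.2²) = 1.697
|j1.2 + 20| = √(1.2² + 20²) = 20.04
|L(j1.2)| = 1100 × 1.2 / (1.697 × 20.04) = 38.821
20 log₁₀(38.821) = 31.78 dB
∠(j1.2) = 90.00°
∠(j1.2 + 1.2) = arctan(1.2/1.2) = 45.00°
∠(j1.2 + 20) = arctan(1.2/20) = 3.43°
∠L(j1.2) = 90.00° − (45.00° + 3.43°) = 41.57°

|L| = 31.8 dB, ∠L = 41.6 deg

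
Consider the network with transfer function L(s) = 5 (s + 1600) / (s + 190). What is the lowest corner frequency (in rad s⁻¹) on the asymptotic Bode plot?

Break frequencies occur at each pole and zero magnitude: 190 rad s⁻¹, 1600 rad s⁻¹.
The lowest is 190 rad s⁻¹.

190 rad s⁻¹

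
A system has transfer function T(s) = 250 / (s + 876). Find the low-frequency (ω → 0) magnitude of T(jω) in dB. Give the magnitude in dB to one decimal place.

T(0) = 250 / 876 = 0.28539
20 log₁₀(0.28539) = -10.89 dB

-10.9 dB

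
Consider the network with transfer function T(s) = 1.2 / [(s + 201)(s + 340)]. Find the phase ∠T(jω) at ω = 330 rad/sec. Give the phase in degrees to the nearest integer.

∠(j330 + 201) = arctan(330/201) = 58.65°
∠(j330 + 340) = arctan(330/340) = 44.14°
∠T(j330) = − (58.65° + 44.14°) = -102.80°

-103 deg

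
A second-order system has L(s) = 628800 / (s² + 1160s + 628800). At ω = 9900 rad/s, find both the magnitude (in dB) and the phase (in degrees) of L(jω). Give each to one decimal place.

|(j9900)² + 1160(j9900) + 628800| = |-9.7381e+07 + j1.1484e+07| = 9.806e+07
|L(j9900)| = 628800 / 9.806e+07 = 0.0064127
20 log₁₀(0.0064127) = -43.86 dB
∠[(j9900)² + 1160(j9900) + 628800] = ∠[-9.7381e+07 + j1.1484e+07] = 173.27°
∠L(j9900) = −173.27° = -173.27°

|L| = -43.9 dB, ∠L = -173.3°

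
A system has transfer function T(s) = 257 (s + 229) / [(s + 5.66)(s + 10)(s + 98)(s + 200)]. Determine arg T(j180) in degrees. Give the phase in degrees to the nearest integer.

-240 deg

∠(j180 + 229) = arctan(180/229) = 38.17°
∠(j180 + 5.66) = arctan(180/5.66) = 88.20°
∠(j180 + 10) = arctan(180/10) = 86.82°
∠(j180 + 98) = arctan(180/98) = 61.43°
∠(j180 + 200) = arctan(180/200) = 41.99°
∠T(j180) = 38.17° − (88.20° + 86.82° + 61.43° + 41.99°) = -240.27°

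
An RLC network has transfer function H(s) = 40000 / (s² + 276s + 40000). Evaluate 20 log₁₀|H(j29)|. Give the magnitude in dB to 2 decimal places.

|(j29)² + 276(j29) + 40000| = |39159 + j8004| = 3.997e+04
|H(j29)| = 40000 / 3.997e+04 = 1.0008
20 log₁₀(1.0008) = 0.007 dB

0.01 dB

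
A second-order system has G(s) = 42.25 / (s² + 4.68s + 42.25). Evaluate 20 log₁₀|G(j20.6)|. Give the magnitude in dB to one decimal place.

-19.4 dB

|(j20.6)² + 4.68(j20.6) + 42.25| = |-382.11 + j96.408| = 394.1
|G(j20.6)| = 42.25 / 394.1 = 0.10721
20 log₁₀(0.10721) = -19.40 dB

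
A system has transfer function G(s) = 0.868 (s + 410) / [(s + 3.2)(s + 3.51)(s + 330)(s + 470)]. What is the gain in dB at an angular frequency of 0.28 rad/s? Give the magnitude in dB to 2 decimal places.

-73.86 dB

|j0.28 + 410| = √(0.28² + 410²) = 410
|j0.28 + 3.2| = √(0.28² + 3.2²) = 3.212
|j0.28 + 3.51| = √(0.28² + 3.51²) = 3.521
|j0.28 + 330| = √(0.28² + 330²) = 330
|j0.28 + 470| = √(0.28² + 470²) = 470
|G(j0.28)| = 0.868 × 410 / (3.212 × 3.521 × 330 × 470) = 0.00020286
20 log₁₀(0.00020286) = -73.856 dB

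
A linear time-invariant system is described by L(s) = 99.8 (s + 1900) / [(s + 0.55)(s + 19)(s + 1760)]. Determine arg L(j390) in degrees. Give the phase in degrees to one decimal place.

∠(j390 + 1900) = arctan(390/1900) = 11.60°
∠(j390 + 0.55) = arctan(390/0.55) = 89.92°
∠(j390 + 19) = arctan(390/19) = 87.21°
∠(j390 + 1760) = arctan(390/1760) = 12.49°
∠L(j390) = 11.60° − (89.92° + 87.21° + 12.49°) = -178.02°

-178.0 deg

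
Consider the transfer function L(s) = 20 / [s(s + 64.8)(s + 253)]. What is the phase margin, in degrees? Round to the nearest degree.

90°

Gain crossover: |L(jω)| = 1 at ω ≈ 0.00122 rad/s.
∠L(j0.00122) = −90° − arctan(0.00122/64.8) − arctan(0.00122/253) ≈ -90.00°
PM = 180° + (-90.00°) = 90.00°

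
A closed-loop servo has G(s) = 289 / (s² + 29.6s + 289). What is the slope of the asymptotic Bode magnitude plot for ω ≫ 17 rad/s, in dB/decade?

-40 dB/decade

With 0 zeros and 2 poles, the high-frequency asymptotic slope is 20 × (0 − 2) = -40 dB/decade.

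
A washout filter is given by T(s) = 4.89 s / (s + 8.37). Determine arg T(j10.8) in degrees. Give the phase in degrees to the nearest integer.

∠(j10.8) = 90.00°
∠(j10.8 + 8.37) = arctan(10.8/8.37) = 52.22°
∠T(j10.8) = 90.00° − 52.22° = 37.78°

38°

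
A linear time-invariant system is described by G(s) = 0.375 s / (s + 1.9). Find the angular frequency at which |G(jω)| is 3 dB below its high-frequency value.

1.9 rad/sec

For a single-pole high-pass, the −3 dB point is at the pole: ω = 1.9 rad/sec.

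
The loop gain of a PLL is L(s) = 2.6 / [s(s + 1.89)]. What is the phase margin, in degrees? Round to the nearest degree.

58°

Gain crossover: |L(jω)| = 1 at ω ≈ 1.17 rad/sec.
∠L(j1.17) = −90° − arctan(1.17/1.89) ≈ -121.75°
PM = 180° + (-121.75°) = 58.25°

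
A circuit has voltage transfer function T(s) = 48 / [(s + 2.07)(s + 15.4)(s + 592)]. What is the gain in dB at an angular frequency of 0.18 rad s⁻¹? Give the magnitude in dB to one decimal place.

|j0.18 + 2.07| = √(0.18² + 2.07²) = 2.078
|j0.18 + 15.4| = √(0.18² + 15.4²) = 15.4
|j0.18 + 592| = √(0.18² + 592²) = 592
|T(j0.18)| = 48 / (2.078 × 15.4 × 592) = 0.0025337
20 log₁₀(0.0025337) = -51.92 dB

-51.9 dB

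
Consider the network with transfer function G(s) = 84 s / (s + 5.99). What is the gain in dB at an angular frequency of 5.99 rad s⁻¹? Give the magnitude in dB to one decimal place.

|j5.99| = 5.99
|j5.99 + 5.99| = √(5.99² + 5.99²) = 8.471
|G(j5.99)| = 84 × 5.99 / 8.471 = 59.397
20 log₁₀(59.397) = 35.48 dB

35.5 dB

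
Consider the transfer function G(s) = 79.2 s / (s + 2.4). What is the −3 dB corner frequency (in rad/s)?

2.4 rad/s

For a single-pole high-pass, the −3 dB point is at the pole: ω = 2.4 rad/s.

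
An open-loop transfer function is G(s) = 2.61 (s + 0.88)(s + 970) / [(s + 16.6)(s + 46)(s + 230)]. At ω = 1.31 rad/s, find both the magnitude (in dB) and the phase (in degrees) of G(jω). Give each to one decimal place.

|G| = -32.9 dB, ∠G = 49.7°

|j1.31 + 0.88| = √(1.31² + 0.88²) = 1.578
|j1.31 + 970| = √(1.31² + 970²) = 970
|j1.31 + 16.6| = √(1.31² + 16.6²) = 16.65
|j1.31 + 46| = √(1.31² + 46²) = 46.02
|j1.31 + 230| = √(1.31² + 230²) = 230
|G(j1.31)| = 2.61 × 1.578 × 970 / (16.65 × 46.02 × 230) = 0.022669
20 log₁₀(0.022669) = -32.89 dB
∠(j1.31 + 0.88) = arctan(1.31/0.88) = 56.11°
∠(j1.31 + 970) = arctan(1.31/970) = 0.08°
∠(j1.31 + 16.6) = arctan(1.31/16.6) = 4.51°
∠(j1.31 + 46) = arctan(1.31/46) = 1.63°
∠(j1.31 + 230) = arctan(1.31/230) = 0.33°
∠G(j1.31) = 56.11° + 0.08° − (4.51° + 1.63° + 0.33°) = 49.72°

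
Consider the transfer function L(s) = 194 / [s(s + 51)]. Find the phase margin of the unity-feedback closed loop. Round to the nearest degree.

86°

Gain crossover: |L(jω)| = 1 at ω ≈ 3.79 rad/s.
∠L(j3.79) = −90° − arctan(3.79/51) ≈ -94.25°
PM = 180° + (-94.25°) = 85.75°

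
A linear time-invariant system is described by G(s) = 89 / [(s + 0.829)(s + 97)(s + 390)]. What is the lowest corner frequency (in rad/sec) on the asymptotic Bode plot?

Break frequencies occur at each pole and zero magnitude: 0.829 rad/sec, 97 rad/sec, 390 rad/sec.
The lowest is 0.829 rad/sec.

0.829 rad/sec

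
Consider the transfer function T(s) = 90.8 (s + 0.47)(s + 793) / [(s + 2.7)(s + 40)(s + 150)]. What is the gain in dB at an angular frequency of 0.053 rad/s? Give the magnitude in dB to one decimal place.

6.5 dB

|j0.053 + 0.47| = √(0.053² + 0.47²) = 0.473
|j0.053 + 793| = √(0.053² + 793²) = 793
|j0.053 + 2.7| = √(0.053² + 2.7²) = 2.701
|j0.053 + 40| = √(0.053² + 40²) = 40
|j0.053 + 150| = √(0.053² + 150²) = 150
|T(j0.053)| = 90.8 × 0.473 × 793 / (2.701 × 40 × 150) = 2.1018
20 log₁₀(2.1018) = 6.45 dB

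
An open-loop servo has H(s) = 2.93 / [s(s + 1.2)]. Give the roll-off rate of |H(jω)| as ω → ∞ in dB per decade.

-40 dB/decade

With 0 zeros and 2 poles, the high-frequency asymptotic slope is 20 × (0 − 2) = -40 dB/decade.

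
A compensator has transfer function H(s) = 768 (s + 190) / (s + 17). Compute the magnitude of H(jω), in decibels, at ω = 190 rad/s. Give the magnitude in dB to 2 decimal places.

|j190 + 190| = √(190² + 190²) = 268.7
|j190 + 17| = √(190² + 17²) = 190.8
|H(j190)| = 768 × 268.7 / 190.8 = 1081.8
20 log₁₀(1081.8) = 60.683 dB

60.68 dB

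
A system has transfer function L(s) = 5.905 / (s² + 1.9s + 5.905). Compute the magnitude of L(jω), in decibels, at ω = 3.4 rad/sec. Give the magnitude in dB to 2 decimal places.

|(j3.4)² + 1.9(j3.4) + 5.905| = |-5.655 + j6.46| = 8.585
|L(j3.4)| = 5.905 / 8.585 = 0.68779
20 log₁₀(0.68779) = -3.251 dB

-3.25 dB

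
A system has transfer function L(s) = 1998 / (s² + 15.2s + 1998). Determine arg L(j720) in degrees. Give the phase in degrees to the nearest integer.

-179°

∠[(j720)² + 15.2(j720) + 1998] = ∠[-5.164e+05 + j10944] = 178.79°
∠L(j720) = −178.79° = -178.79°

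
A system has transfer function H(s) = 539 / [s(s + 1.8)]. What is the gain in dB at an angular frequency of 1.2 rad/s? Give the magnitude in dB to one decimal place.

|j1.2 + 1.8| = √(1.2² + 1.8²) = 2.163
|j1.2| = 1.2
|H(j1.2)| = 539 / (2.163 × 1.2) = 207.63
20 log₁₀(207.63) = 46.35 dB

46.3 dB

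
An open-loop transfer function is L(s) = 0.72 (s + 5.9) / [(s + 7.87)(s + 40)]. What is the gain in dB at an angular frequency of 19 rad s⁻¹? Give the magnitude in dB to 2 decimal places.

-36.07 dB

|j19 + 5.9| = √(19² + 5.9²) = 19.89
|j19 + 7.87| = √(19² + 7.87²) = 20.57
|j19 + 40| = √(19² + 40²) = 44.28
|L(j19)| = 0.72 × 19.89 / (20.57 × 44.28) = 0.015729
20 log₁₀(0.015729) = -36.066 dB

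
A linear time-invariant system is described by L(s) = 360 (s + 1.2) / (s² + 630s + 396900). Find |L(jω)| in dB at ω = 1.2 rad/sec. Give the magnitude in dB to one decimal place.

-56.3 dB

|j1.2 + 1.2| = √(1.2² + 1.2²) = 1.697
|(j1.2)² + 630(j1.2) + 396900| = |3.969e+05 + j756| = 3.969e+05
|L(j1.2)| = 360 × 1.697 / 3.969e+05 = 0.0015393
20 log₁₀(0.0015393) = -56.25 dB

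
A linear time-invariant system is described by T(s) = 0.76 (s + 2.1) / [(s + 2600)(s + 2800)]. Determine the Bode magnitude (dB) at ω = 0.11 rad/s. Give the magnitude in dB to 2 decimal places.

-133.17 dB

|j0.11 + 2.1| = √(0.11² + 2.1²) = 2.103
|j0.11 + 2600| = √(0.11² + 2600²) = 2600
|j0.11 + 2800| = √(0.11² + 2800²) = 2800
|T(j0.11)| = 0.76 × 2.103 / (2600 × 2800) = 2.1953e-07
20 log₁₀(2.1953e-07) = -133.170 dB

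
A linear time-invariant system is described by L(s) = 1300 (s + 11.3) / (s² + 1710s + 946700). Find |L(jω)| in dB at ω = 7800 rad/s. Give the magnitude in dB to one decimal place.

|j7800 + 11.3| = √(7800² + 11.3²) = 7800
|(j7800)² + 1710(j7800) + 946700| = |-5.9893e+07 + j1.3338e+07| = 6.136e+07
|L(j7800)| = 1300 × 7800 / 6.136e+07 = 0.16525
20 log₁₀(0.16525) = -15.64 dB

-15.6 dB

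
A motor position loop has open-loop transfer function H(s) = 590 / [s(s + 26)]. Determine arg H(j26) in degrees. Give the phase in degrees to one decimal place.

-135.0°

∠(j26 + 26) = arctan(26/26) = 45.00°
∠(j26) = 90.00°
∠H(j26) = − (45.00° + 90.00°) = -135.00°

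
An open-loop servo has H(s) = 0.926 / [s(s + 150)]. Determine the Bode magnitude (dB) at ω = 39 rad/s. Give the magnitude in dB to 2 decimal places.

-76.29 dB

|j39 + 150| = √(39² + 150²) = 155
|j39| = 39
|H(j39)| = 0.926 / (155 × 39) = 0.0001532
20 log₁₀(0.0001532) = -76.295 dB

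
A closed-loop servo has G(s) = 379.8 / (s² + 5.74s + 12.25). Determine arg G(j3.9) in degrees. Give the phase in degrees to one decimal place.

-97.5°

∠[(j3.9)² + 5.74(j3.9) + 12.25] = ∠[-2.96 + j22.386] = 97.53°
∠G(j3.9) = −97.53° = -97.53°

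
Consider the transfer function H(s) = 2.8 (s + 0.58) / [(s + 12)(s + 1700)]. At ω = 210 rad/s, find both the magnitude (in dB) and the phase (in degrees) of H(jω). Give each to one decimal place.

|j210 + 0.58| = √(210² + 0.58²) = 210
|j210 + 12| = √(210² + 12²) = 210.3
|j210 + 1700| = √(210² + 1700²) = 1713
|H(j210)| = 2.8 × 210 / (210.3 × 1713) = 0.001632
20 log₁₀(0.001632) = -55.75 dB
∠(j210 + 0.58) = arctan(210/0.58) = 89.84°
∠(j210 + 12) = arctan(210/12) = 86.73°
∠(j210 + 1700) = arctan(210/1700) = 7.04°
∠H(j210) = 89.84° − (86.73° + 7.04°) = -3.93°

|H| = -55.7 dB, ∠H = -3.9°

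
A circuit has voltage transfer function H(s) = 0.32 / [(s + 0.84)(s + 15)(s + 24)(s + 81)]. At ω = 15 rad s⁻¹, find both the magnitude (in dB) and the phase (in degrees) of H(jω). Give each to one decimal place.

|j15 + 0.84| = √(15² + 0.84²) = 15.02
|j15 + 15| = √(15² + 15²) = 21.21
|j15 + 24| = √(15² + 24²) = 28.3
|j15 + 81| = √(15² + 81²) = 82.38
|H(j15)| = 0.32 / (15.02 × 21.21 × 28.3 × 82.38) = 4.3067e-07
20 log₁₀(4.3067e-07) = -127.32 dB
∠(j15 + 0.84) = arctan(15/0.84) = 86.79°
∠(j15 + 15) = arctan(15/15) = 45.00°
∠(j15 + 24) = arctan(15/24) = 32.01°
∠(j15 + 81) = arctan(15/81) = 10.49°
∠H(j15) = − (86.79° + 45.00° + 32.01° + 10.49°) = -174.29°

|H| = -127.3 dB, ∠H = -174.3°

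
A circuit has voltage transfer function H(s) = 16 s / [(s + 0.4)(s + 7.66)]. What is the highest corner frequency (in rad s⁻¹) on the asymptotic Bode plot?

7.66 rad s⁻¹

Break frequencies occur at each pole and zero magnitude: 0.4 rad s⁻¹, 7.66 rad s⁻¹.
The highest is 7.66 rad s⁻¹.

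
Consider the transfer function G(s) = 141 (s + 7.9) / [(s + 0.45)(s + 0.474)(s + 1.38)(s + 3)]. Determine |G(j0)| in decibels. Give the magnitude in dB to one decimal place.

G(0) = 141 × 7.9 / (0.45 × 0.474 × 1.38 × 3) = 1261.4
20 log₁₀(1261.4) = 62.02 dB

62.0 dB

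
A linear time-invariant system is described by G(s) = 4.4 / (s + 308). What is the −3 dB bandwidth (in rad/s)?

308 rad/s

For a single-pole low-pass, the −3 dB point is at the pole: ω = 308 rad/s.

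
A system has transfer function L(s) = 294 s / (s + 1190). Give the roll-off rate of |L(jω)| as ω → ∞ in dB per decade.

0 dB/decade

With 1 zero and 1 pole, the high-frequency asymptotic slope is 20 × (1 − 1) = 0 dB/decade.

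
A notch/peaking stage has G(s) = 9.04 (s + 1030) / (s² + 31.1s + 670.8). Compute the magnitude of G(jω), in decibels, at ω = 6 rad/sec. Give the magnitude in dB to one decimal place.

23.0 dB

|j6 + 1030| = √(6² + 1030²) = 1030
|(j6)² + 31.1(j6) + 670.8| = |634.8 + j186.6| = 661.7
|G(j6)| = 9.04 × 1030 / 661.7 = 14.073
20 log₁₀(14.073) = 22.97 dB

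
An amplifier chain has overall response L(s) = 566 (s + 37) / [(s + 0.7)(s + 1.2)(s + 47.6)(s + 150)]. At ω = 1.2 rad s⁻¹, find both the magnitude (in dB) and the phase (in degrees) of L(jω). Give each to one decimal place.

|L| = 1.9 dB, ∠L = -104.8°

|j1.2 + 37| = √(1.2² + 37²) = 37.02
|j1.2 + 0.7| = √(1.2² + 0.7²) = 1.389
|j1.2 + 1.2| = √(1.2² + 1.2²) = 1.697
|j1.2 + 47.6| = √(1.2² + 47.6²) = 47.62
|j1.2 + 150| = √(1.2² + 150²) = 150
|L(j1.2)| = 566 × 37.02 / (1.389 × 1.697 × 47.62 × 150) = 1.2443
20 log₁₀(1.2443) = 1.90 dB
∠(j1.2 + 37) = arctan(1.2/37) = 1.86°
∠(j1.2 + 0.7) = arctan(1.2/0.7) = 59.74°
∠(j1.2 + 1.2) = arctan(1.2/1.2) = 45.00°
∠(j1.2 + 47.6) = arctan(1.2/47.6) = 1.44°
∠(j1.2 + 150) = arctan(1.2/150) = 0.46°
∠L(j1.2) = 1.86° − (59.74° + 45.00° + 1.44° + 0.46°) = -104.79°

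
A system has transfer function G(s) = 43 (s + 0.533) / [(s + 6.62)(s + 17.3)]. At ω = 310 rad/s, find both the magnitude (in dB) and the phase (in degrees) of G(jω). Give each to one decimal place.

|G| = -17.2 dB, ∠G = -85.7°

|j310 + 0.533| = √(310² + 0.533²) = 310
|j310 + 6.62| = √(310² + 6.62²) = 310.1
|j310 + 17.3| = √(310² + 17.3²) = 310.5
|G(j310)| = 43 × 310 / (310.1 × 310.5) = 0.13846
20 log₁₀(0.13846) = -17.17 dB
∠(j310 + 0.533) = arctan(310/0.533) = 89.90°
∠(j310 + 6.62) = arctan(310/6.62) = 88.78°
∠(j310 + 17.3) = arctan(310/17.3) = 86.81°
∠G(j310) = 89.90° − (88.78° + 86.81°) = -85.68°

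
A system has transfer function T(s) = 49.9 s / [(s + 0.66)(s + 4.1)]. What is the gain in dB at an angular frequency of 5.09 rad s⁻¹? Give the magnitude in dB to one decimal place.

|j5.09| = 5.09
|j5.09 + 0.66| = √(5.09² + 0.66²) = 5.133
|j5.09 + 4.1| = √(5.09² + 4.1²) = 6.536
|T(j5.09)| = 49.9 × 5.09 / (5.133 × 6.536) = 7.5714
20 log₁₀(7.5714) = 17.58 dB

17.6 dB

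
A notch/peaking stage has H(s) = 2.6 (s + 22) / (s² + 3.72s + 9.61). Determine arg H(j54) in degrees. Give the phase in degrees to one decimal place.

-108.2°

∠(j54 + 22) = arctan(54/22) = 67.83°
∠[(j54)² + 3.72(j54) + 9.61] = ∠[-2906.4 + j200.88] = 176.05°
∠H(j54) = 67.83° − 176.05° = -108.21°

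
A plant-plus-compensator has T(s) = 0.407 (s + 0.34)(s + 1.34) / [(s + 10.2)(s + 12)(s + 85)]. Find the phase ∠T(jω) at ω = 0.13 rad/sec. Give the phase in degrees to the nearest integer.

∠(j0.13 + 0.34) = arctan(0.13/0.34) = 20.92°
∠(j0.13 + 1.34) = arctan(0.13/1.34) = 5.54°
∠(j0.13 + 10.2) = arctan(0.13/10.2) = 0.73°
∠(j0.13 + 12) = arctan(0.13/12) = 0.62°
∠(j0.13 + 85) = arctan(0.13/85) = 0.09°
∠T(j0.13) = 20.92° + 5.54° − (0.73° + 0.62° + 0.09°) = 25.03°

25°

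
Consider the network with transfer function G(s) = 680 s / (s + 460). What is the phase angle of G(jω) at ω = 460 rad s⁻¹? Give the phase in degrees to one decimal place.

45.0 deg

∠(j460) = 90.00°
∠(j460 + 460) = arctan(460/460) = 45.00°
∠G(j460) = 90.00° − 45.00° = 45.00°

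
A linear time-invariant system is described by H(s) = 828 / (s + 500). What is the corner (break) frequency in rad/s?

500 rad/s

The single real pole at s = −500 gives a corner at ω = 500 rad/s.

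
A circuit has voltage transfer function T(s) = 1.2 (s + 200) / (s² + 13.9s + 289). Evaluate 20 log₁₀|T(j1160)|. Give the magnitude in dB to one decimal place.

|j1160 + 200| = √(1160² + 200²) = 1177
|(j1160)² + 13.9(j1160) + 289| = |-1.3453e+06 + j16124| = 1.345e+06
|T(j1160)| = 1.2 × 1177 / 1.345e+06 = 0.0010499
20 log₁₀(0.0010499) = -59.58 dB

-59.6 dB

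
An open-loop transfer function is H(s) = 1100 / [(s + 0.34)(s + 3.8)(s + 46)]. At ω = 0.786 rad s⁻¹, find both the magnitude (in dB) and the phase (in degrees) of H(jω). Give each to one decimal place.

|H| = 17.1 dB, ∠H = -79.3 deg

|j0.786 + 0.34| = √(0.786² + 0.34²) = 0.8564
|j0.786 + 3.8| = √(0.786² + 3.8²) = 3.88
|j0.786 + 46| = √(0.786² + 46²) = 46.01
|H(j0.786)| = 1100 / (0.8564 × 3.88 × 46.01) = 7.1948
20 log₁₀(7.1948) = 17.14 dB
∠(j0.786 + 0.34) = arctan(0.786/0.34) = 66.61°
∠(j0.786 + 3.8) = arctan(0.786/3.8) = 11.69°
∠(j0.786 + 46) = arctan(0.786/46) = 0.98°
∠H(j0.786) = − (66.61° + 11.69° + 0.98°) = -79.27°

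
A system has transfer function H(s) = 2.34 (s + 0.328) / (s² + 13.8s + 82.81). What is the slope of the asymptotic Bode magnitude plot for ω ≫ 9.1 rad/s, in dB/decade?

-20 dB/decade

With 1 zero and 2 poles, the high-frequency asymptotic slope is 20 × (1 − 2) = -20 dB/decade.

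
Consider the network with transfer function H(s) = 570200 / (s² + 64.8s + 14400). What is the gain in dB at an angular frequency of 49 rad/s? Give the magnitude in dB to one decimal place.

33.2 dB

|(j49)² + 64.8(j49) + 14400| = |11999 + j3175.2| = 1.241e+04
|H(j49)| = 570200 / 1.241e+04 = 45.939
20 log₁₀(45.939) = 33.24 dB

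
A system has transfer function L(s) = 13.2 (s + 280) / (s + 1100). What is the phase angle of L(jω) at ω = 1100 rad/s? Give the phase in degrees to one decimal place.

∠(j1100 + 280) = arctan(1100/280) = 75.72°
∠(j1100 + 1100) = arctan(1100/1100) = 45.00°
∠L(j1100) = 75.72° − 45.00° = 30.72°

30.7 deg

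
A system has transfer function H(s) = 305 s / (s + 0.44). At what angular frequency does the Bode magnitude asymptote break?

The single real pole at s = −0.44 gives a corner at ω = 0.44 rad s⁻¹.

0.44 rad s⁻¹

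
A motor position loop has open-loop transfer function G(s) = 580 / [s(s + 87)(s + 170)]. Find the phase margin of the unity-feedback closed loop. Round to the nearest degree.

Gain crossover: |G(jω)| = 1 at ω ≈ 0.0392 rad/s.
∠G(j0.0392) = −90° − arctan(0.0392/87) − arctan(0.0392/170) ≈ -90.04°
PM = 180° + (-90.04°) = 89.96°

90°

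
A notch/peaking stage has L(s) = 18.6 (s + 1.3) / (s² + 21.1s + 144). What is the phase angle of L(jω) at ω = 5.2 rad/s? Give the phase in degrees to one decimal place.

∠(j5.2 + 1.3) = arctan(5.2/1.3) = 75.96°
∠[(j5.2)² + 21.1(j5.2) + 144] = ∠[116.96 + j109.72] = 43.17°
∠L(j5.2) = 75.96° − 43.17° = 32.79°

32.8°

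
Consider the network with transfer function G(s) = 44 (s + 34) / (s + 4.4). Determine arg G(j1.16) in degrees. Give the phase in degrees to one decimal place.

∠(j1.16 + 34) = arctan(1.16/34) = 1.95°
∠(j1.16 + 4.4) = arctan(1.16/4.4) = 14.77°
∠G(j1.16) = 1.95° − 14.77° = -12.82°

-12.8°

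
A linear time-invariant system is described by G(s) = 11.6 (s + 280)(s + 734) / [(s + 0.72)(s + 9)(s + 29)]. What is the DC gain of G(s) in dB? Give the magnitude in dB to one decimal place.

G(0) = 11.6 × 280 × 734 / (0.72 × 9 × 29) = 12686
20 log₁₀(12686) = 82.07 dB

82.1 dB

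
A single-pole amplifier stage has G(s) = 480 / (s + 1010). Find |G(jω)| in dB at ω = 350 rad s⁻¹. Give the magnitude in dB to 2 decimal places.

|j350 + 1010| = √(350² + 1010²) = 1069
|G(j350)| = 480 / 1069 = 0.44905
20 log₁₀(0.44905) = -6.954 dB

-6.95 dB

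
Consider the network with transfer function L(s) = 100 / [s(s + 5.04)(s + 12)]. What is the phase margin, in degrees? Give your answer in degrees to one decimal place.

65.3°

Gain crossover: |L(jω)| = 1 at ω ≈ 1.57 rad/s.
∠L(j1.57) = −90° − arctan(1.57/5.04) − arctan(1.57/12) ≈ -114.69°
PM = 180° + (-114.69°) = 65.31°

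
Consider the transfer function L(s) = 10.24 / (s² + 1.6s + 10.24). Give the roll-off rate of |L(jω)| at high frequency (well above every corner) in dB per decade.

-40 dB/decade

With 0 zeros and 2 poles, the high-frequency asymptotic slope is 20 × (0 − 2) = -40 dB/decade.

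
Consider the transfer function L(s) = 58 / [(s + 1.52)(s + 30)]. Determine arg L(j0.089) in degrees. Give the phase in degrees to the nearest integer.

-4 deg

∠(j0.089 + 1.52) = arctan(0.089/1.52) = 3.35°
∠(j0.089 + 30) = arctan(0.089/30) = 0.17°
∠L(j0.089) = − (3.35° + 0.17°) = -3.52°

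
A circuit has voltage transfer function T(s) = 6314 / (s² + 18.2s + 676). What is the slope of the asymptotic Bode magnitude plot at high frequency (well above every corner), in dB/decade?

-40 dB/decade

With 0 zeros and 2 poles, the high-frequency asymptotic slope is 20 × (0 − 2) = -40 dB/decade.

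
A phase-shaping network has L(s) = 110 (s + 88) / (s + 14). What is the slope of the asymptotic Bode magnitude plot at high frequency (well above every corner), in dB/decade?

With 1 zero and 1 pole, the high-frequency asymptotic slope is 20 × (1 − 1) = 0 dB/decade.

0 dB/decade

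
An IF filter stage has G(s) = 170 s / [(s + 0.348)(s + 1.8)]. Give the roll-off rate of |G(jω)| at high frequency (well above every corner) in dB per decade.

With 1 zero and 2 poles, the high-frequency asymptotic slope is 20 × (1 − 2) = -20 dB/decade.

-20 dB/decade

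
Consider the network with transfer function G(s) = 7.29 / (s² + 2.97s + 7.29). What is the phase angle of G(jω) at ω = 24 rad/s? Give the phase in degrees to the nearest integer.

∠[(j24)² + 2.97(j24) + 7.29] = ∠[-568.71 + j71.28] = 172.86°
∠G(j24) = −172.86° = -172.86°

-173°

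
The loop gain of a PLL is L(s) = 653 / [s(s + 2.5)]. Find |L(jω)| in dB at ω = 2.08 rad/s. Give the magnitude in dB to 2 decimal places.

|j2.08 + 2.5| = √(2.08² + 2.5²) = 3.252
|j2.08| = 2.08
|L(j2.08)| = 653 / (3.252 × 2.08) = 96.534
20 log₁₀(96.534) = 39.694 dB

39.69 dB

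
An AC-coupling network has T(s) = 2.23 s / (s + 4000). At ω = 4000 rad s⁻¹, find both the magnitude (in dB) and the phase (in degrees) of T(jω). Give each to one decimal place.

|T| = 4.0 dB, ∠T = 45.0 deg

|j4000| = 4000
|j4000 + 4000| = √(4000² + 4000²) = 5657
|T(j4000)| = 2.23 × 4000 / 5657 = 1.5768
20 log₁₀(1.5768) = 3.96 dB
∠(j4000) = 90.00°
∠(j4000 + 4000) = arctan(4000/4000) = 45.00°
∠T(j4000) = 90.00° − 45.00° = 45.00°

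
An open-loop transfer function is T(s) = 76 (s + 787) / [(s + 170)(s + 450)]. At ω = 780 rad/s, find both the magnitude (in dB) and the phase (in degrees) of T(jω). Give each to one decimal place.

|j780 + 787| = √(780² + 787²) = 1108
|j780 + 170| = √(780² + 170²) = 798.3
|j780 + 450| = √(780² + 450²) = 900.5
|T(j780)| = 76 × 1108 / (798.3 × 900.5) = 0.11714
20 log₁₀(0.11714) = -18.63 dB
∠(j780 + 787) = arctan(780/787) = 44.74°
∠(j780 + 170) = arctan(780/170) = 77.70°
∠(j780 + 450) = arctan(780/450) = 60.02°
∠T(j780) = 44.74° − (77.70° + 60.02°) = -92.98°

|T| = -18.6 dB, ∠T = -93.0°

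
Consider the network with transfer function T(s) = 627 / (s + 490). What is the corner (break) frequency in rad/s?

490 rad/s

The single real pole at s = −490 gives a corner at ω = 490 rad/s.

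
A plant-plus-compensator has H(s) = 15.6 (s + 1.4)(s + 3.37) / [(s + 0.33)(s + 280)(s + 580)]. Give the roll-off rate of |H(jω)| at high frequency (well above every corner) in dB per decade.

-20 dB/decade

With 2 zeros and 3 poles, the high-frequency asymptotic slope is 20 × (2 − 3) = -20 dB/decade.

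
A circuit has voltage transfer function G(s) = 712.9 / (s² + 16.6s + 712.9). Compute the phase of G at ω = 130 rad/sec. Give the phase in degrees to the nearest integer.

-172°

∠[(j130)² + 16.6(j130) + 712.9] = ∠[-16187 + j2158] = 172.41°
∠G(j130) = −172.41° = -172.41°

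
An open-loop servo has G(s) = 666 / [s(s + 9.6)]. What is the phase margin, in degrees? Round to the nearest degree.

Gain crossover: |G(jω)| = 1 at ω ≈ 24.9 rad/s.
∠G(j24.9) = −90° − arctan(24.9/9.6) ≈ -158.94°
PM = 180° + (-158.94°) = 21.06°

21°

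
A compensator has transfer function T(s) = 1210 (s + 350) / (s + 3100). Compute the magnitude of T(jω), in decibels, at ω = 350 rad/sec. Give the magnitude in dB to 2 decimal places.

|j350 + 350| = √(350² + 350²) = 495
|j350 + 3100| = √(350² + 3100²) = 3120
|T(j350)| = 1210 × 495 / 3120 = 191.98
20 log₁₀(191.98) = 45.665 dB

45.67 dB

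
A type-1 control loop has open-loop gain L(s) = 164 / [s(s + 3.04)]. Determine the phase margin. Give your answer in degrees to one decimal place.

Gain crossover: |L(jω)| = 1 at ω ≈ 12.6 rad s⁻¹.
∠L(j12.6) = −90° − arctan(12.6/3.04) ≈ -166.46°
PM = 180° + (-166.46°) = 13.54°

13.5 deg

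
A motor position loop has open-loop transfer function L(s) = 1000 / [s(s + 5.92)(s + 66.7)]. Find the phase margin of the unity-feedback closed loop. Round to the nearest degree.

66 deg

Gain crossover: |L(jω)| = 1 at ω ≈ 2.35 rad/s.
∠L(j2.35) = −90° − arctan(2.35/5.92) − arctan(2.35/66.7) ≈ -113.69°
PM = 180° + (-113.69°) = 66.31°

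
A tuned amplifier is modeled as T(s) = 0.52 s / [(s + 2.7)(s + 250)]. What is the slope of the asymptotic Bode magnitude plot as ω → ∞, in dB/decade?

With 1 zero and 2 poles, the high-frequency asymptotic slope is 20 × (1 − 2) = -20 dB/decade.

-20 dB/decade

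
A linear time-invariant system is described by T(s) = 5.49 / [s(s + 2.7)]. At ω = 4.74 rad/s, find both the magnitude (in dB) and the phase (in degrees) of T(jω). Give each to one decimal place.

|T| = -13.5 dB, ∠T = -150.3°

|j4.74 + 2.7| = √(4.74² + 2.7²) = 5.455
|j4.74| = 4.74
|T(j4.74)| = 5.49 / (5.455 × 4.74) = 0.21232
20 log₁₀(0.21232) = -13.46 dB
∠(j4.74 + 2.7) = arctan(4.74/2.7) = 60.33°
∠(j4.74) = 90.00°
∠T(j4.74) = − (60.33° + 90.00°) = -150.33°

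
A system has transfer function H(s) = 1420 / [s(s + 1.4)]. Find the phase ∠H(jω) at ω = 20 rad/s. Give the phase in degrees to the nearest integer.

∠(j20 + 1.4) = arctan(20/1.4) = 86.00°
∠(j20) = 90.00°
∠H(j20) = − (86.00° + 90.00°) = -176.00°

-176°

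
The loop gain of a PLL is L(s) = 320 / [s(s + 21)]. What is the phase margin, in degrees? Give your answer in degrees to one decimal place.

Gain crossover: |L(jω)| = 1 at ω ≈ 13 rad/s.
∠L(j13) = −90° − arctan(13/21) ≈ -121.69°
PM = 180° + (-121.69°) = 58.31°

58.3°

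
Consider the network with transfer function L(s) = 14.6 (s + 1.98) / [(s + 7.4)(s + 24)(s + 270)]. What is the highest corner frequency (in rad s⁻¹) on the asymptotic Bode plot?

270 rad s⁻¹

Break frequencies occur at each pole and zero magnitude: 1.98 rad s⁻¹, 7.4 rad s⁻¹, 24 rad s⁻¹, 270 rad s⁻¹.
The highest is 270 rad s⁻¹.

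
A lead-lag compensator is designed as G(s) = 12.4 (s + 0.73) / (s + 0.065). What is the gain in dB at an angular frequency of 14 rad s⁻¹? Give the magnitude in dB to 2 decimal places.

21.88 dB

|j14 + 0.73| = √(14² + 0.73²) = 14.02
|j14 + 0.065| = √(14² + 0.065²) = 14
|G(j14)| = 12.4 × 14.02 / 14 = 12.417
20 log₁₀(12.417) = 21.880 dB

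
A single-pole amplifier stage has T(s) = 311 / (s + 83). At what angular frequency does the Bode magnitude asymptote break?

83 rad/s

The single real pole at s = −83 gives a corner at ω = 83 rad/s.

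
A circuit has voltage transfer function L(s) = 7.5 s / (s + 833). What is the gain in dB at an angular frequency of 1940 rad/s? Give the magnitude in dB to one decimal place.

|j1940| = 1940
|j1940 + 833| = √(1940² + 833²) = 2111
|L(j1940)| = 7.5 × 1940 / 2111 = 6.8916
20 log₁₀(6.8916) = 16.77 dB

16.8 dB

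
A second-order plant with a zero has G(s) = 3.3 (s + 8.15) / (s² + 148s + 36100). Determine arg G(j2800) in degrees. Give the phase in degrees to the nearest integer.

∠(j2800 + 8.15) = arctan(2800/8.15) = 89.83°
∠[(j2800)² + 148(j2800) + 36100] = ∠[-7.8039e+06 + j4.144e+05] = 176.96°
∠G(j2800) = 89.83° − 176.96° = -87.13°

-87°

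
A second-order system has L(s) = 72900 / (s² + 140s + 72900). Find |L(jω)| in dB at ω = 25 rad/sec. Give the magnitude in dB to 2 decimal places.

|(j25)² + 140(j25) + 72900| = |72275 + j3500| = 7.236e+04
|L(j25)| = 72900 / 7.236e+04 = 1.0075
20 log₁₀(1.0075) = 0.065 dB

0.06 dB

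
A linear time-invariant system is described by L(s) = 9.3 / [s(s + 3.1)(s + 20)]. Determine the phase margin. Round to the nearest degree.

Gain crossover: |L(jω)| = 1 at ω ≈ 0.15 rad/s.
∠L(j0.15) = −90° − arctan(0.15/3.1) − arctan(0.15/20) ≈ -93.20°
PM = 180° + (-93.20°) = 86.80°

87°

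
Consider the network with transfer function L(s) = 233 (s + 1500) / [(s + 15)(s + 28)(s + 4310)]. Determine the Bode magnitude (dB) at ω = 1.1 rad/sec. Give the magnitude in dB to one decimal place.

|j1.1 + 1500| = √(1.1² + 1500²) = 1500
|j1.1 + 15| = √(1.1² + 15²) = 15.04
|j1.1 + 28| = √(1.1² + 28²) = 28.02
|j1.1 + 4310| = √(1.1² + 4310²) = 4310
|L(j1.1)| = 233 × 1500 / (15.04 × 28.02 × 4310) = 0.19241
20 log₁₀(0.19241) = -14.32 dB

-14.3 dB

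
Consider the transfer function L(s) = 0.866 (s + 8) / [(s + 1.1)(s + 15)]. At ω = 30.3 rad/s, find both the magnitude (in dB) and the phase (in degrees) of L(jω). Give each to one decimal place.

|L| = -31.5 dB, ∠L = -76.4°

|j30.3 + 8| = √(30.3² + 8²) = 31.34
|j30.3 + 1.1| = √(30.3² + 1.1²) = 30.32
|j30.3 + 15| = √(30.3² + 15²) = 33.81
|L(j30.3)| = 0.866 × 31.34 / (30.32 × 33.81) = 0.026474
20 log₁₀(0.026474) = -31.54 dB
∠(j30.3 + 8) = arctan(30.3/8) = 75.21°
∠(j30.3 + 1.1) = arctan(30.3/1.1) = 87.92°
∠(j30.3 + 15) = arctan(30.3/15) = 63.66°
∠L(j30.3) = 75.21° − (87.92° + 63.66°) = -76.37°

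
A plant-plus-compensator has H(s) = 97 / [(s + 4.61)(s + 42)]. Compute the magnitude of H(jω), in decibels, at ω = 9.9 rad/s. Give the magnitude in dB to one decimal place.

|j9.9 + 4.61| = √(9.9² + 4.61²) = 10.92
|j9.9 + 42| = √(9.9² + 42²) = 43.15
|H(j9.9)| = 97 / (10.92 × 43.15) = 0.20584
20 log₁₀(0.20584) = -13.73 dB

-13.7 dB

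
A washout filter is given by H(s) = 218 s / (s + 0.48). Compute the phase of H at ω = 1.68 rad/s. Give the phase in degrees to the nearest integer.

16°

∠(j1.68) = 90.00°
∠(j1.68 + 0.48) = arctan(1.68/0.48) = 74.05°
∠H(j1.68) = 90.00° − 74.05° = 15.95°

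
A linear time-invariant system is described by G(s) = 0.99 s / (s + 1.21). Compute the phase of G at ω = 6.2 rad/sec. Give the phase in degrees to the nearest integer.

11°

∠(j6.2) = 90.00°
∠(j6.2 + 1.21) = arctan(6.2/1.21) = 78.96°
∠G(j6.2) = 90.00° − 78.96° = 11.04°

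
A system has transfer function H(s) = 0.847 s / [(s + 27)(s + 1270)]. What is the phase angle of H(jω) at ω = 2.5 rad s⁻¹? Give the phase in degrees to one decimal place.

∠(j2.5) = 90.00°
∠(j2.5 + 27) = arctan(2.5/27) = 5.29°
∠(j2.5 + 1270) = arctan(2.5/1270) = 0.11°
∠H(j2.5) = 90.00° − (5.29° + 0.11°) = 84.60°

84.6°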